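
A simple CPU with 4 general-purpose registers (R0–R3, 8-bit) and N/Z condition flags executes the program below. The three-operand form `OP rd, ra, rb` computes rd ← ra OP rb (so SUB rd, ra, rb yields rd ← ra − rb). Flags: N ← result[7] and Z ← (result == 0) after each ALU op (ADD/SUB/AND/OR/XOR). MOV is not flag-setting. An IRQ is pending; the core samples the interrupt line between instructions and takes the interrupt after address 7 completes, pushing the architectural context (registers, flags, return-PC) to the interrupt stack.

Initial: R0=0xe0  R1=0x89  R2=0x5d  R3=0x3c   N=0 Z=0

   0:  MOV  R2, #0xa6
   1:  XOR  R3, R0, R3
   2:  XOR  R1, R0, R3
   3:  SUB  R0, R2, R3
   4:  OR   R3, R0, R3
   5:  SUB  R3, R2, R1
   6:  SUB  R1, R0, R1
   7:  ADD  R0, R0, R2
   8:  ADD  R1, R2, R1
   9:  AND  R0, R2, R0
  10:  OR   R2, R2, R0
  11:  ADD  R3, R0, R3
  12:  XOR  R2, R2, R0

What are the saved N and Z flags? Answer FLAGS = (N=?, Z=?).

after  0: R0=0xe0 R1=0x89 R2=0xa6 R3=0x3c  N=0 Z=0
after  1: R0=0xe0 R1=0x89 R2=0xa6 R3=0xdc  N=1 Z=0
after  2: R0=0xe0 R1=0x3c R2=0xa6 R3=0xdc  N=0 Z=0
after  3: R0=0xca R1=0x3c R2=0xa6 R3=0xdc  N=1 Z=0
after  4: R0=0xca R1=0x3c R2=0xa6 R3=0xde  N=1 Z=0
after  5: R0=0xca R1=0x3c R2=0xa6 R3=0x6a  N=0 Z=0
after  6: R0=0xca R1=0x8e R2=0xa6 R3=0x6a  N=1 Z=0
after  7: R0=0x70 R1=0x8e R2=0xa6 R3=0x6a  N=0 Z=0
-- IRQ taken; context saved, return-PC = 8 --

FLAGS = (N=0, Z=0)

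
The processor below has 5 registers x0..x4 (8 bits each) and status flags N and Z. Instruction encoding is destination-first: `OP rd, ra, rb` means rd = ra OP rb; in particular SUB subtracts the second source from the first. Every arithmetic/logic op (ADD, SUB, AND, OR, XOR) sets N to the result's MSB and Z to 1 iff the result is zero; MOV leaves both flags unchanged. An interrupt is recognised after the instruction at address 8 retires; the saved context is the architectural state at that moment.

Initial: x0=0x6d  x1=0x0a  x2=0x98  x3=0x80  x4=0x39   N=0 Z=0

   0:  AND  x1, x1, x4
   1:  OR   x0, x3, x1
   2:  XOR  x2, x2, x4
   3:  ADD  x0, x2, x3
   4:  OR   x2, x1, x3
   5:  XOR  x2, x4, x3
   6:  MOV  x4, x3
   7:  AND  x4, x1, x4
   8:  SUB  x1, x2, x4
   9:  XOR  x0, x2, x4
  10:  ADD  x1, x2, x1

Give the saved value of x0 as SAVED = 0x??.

after  0: x0=0x6d x1=0x08 x2=0x98 x3=0x80 x4=0x39  N=0 Z=0
after  1: x0=0x88 x1=0x08 x2=0x98 x3=0x80 x4=0x39  N=1 Z=0
after  2: x0=0x88 x1=0x08 x2=0xa1 x3=0x80 x4=0x39  N=1 Z=0
after  3: x0=0x21 x1=0x08 x2=0xa1 x3=0x80 x4=0x39  N=0 Z=0
after  4: x0=0x21 x1=0x08 x2=0x88 x3=0x80 x4=0x39  N=1 Z=0
after  5: x0=0x21 x1=0x08 x2=0xb9 x3=0x80 x4=0x39  N=1 Z=0
after  6: x0=0x21 x1=0x08 x2=0xb9 x3=0x80 x4=0x80  N=1 Z=0
after  7: x0=0x21 x1=0x08 x2=0xb9 x3=0x80 x4=0x00  N=0 Z=1
after  8: x0=0x21 x1=0xb9 x2=0xb9 x3=0x80 x4=0x00  N=1 Z=0
-- IRQ taken; context saved, return-PC = 9 --

SAVED = 0x21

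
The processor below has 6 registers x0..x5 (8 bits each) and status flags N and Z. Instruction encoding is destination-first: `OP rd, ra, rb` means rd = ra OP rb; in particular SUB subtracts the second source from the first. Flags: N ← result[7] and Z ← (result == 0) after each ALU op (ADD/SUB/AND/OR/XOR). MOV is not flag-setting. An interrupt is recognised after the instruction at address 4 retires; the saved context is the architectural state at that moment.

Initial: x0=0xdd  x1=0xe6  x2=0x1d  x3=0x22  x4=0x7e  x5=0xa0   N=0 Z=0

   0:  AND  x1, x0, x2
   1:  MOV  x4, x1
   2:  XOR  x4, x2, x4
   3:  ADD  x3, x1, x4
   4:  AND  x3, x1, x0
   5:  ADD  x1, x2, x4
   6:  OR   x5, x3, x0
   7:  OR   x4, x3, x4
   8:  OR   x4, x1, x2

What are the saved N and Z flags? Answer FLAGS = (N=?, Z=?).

FLAGS = (N=0, Z=0)

after  0: x0=0xdd x1=0x1d x2=0x1d x3=0x22 x4=0x7e x5=0xa0  N=0 Z=0
after  1: x0=0xdd x1=0x1d x2=0x1d x3=0x22 x4=0x1d x5=0xa0  N=0 Z=0
after  2: x0=0xdd x1=0x1d x2=0x1d x3=0x22 x4=0x00 x5=0xa0  N=0 Z=1
after  3: x0=0xdd x1=0x1d x2=0x1d x3=0x1d x4=0x00 x5=0xa0  N=0 Z=0
after  4: x0=0xdd x1=0x1d x2=0x1d x3=0x1d x4=0x00 x5=0xa0  N=0 Z=0
-- IRQ taken; context saved, return-PC = 5 --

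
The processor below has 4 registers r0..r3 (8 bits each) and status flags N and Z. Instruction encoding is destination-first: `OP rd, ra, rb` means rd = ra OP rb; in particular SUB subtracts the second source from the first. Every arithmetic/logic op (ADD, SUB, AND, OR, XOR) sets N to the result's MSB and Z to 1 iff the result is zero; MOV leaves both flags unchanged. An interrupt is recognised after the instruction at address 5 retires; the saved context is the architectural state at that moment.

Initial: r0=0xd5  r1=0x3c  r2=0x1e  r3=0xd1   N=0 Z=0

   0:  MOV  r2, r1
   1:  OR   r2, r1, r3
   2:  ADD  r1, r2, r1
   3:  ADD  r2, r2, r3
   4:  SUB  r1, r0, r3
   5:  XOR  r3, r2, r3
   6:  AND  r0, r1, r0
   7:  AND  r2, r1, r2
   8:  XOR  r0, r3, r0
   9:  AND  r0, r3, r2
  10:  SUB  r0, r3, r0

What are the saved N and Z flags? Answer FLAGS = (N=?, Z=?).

after  0: r0=0xd5 r1=0x3c r2=0x3c r3=0xd1  N=0 Z=0
after  1: r0=0xd5 r1=0x3c r2=0xfd r3=0xd1  N=1 Z=0
after  2: r0=0xd5 r1=0x39 r2=0xfd r3=0xd1  N=0 Z=0
after  3: r0=0xd5 r1=0x39 r2=0xce r3=0xd1  N=1 Z=0
after  4: r0=0xd5 r1=0x04 r2=0xce r3=0xd1  N=0 Z=0
after  5: r0=0xd5 r1=0x04 r2=0xce r3=0x1f  N=0 Z=0
-- IRQ taken; context saved, return-PC = 6 --

FLAGS = (N=0, Z=0)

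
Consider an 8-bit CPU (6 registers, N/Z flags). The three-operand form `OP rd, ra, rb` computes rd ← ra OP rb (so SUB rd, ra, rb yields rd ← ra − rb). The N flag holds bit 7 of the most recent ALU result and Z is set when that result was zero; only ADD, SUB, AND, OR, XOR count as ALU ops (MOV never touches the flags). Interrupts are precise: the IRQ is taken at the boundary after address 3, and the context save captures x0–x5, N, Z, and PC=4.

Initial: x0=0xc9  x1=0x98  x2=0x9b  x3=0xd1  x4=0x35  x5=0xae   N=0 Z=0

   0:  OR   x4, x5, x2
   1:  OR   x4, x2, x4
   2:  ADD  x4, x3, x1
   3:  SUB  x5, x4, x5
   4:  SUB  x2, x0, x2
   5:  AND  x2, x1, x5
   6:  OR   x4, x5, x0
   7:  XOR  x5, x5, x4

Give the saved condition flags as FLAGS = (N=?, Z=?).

after  0: x0=0xc9 x1=0x98 x2=0x9b x3=0xd1 x4=0xbf x5=0xae  N=1 Z=0
after  1: x0=0xc9 x1=0x98 x2=0x9b x3=0xd1 x4=0xbf x5=0xae  N=1 Z=0
after  2: x0=0xc9 x1=0x98 x2=0x9b x3=0xd1 x4=0x69 x5=0xae  N=0 Z=0
after  3: x0=0xc9 x1=0x98 x2=0x9b x3=0xd1 x4=0x69 x5=0xbb  N=1 Z=0
-- IRQ taken; context saved, return-PC = 4 --

FLAGS = (N=1, Z=0)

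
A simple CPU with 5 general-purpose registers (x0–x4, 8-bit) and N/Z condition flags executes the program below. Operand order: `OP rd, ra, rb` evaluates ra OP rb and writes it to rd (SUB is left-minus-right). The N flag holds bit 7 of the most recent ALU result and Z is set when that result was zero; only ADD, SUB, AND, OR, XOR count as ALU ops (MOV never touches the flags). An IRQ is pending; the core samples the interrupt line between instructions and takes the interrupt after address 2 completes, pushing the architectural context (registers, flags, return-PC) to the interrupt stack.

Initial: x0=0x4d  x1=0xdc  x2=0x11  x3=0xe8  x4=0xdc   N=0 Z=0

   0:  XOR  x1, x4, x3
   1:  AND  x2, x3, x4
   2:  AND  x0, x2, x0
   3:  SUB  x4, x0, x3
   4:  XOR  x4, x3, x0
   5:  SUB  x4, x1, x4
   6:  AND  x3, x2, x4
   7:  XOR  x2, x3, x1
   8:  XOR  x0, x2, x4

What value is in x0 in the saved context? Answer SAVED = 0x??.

after  0: x0=0x4d x1=0x34 x2=0x11 x3=0xe8 x4=0xdc  N=0 Z=0
after  1: x0=0x4d x1=0x34 x2=0xc8 x3=0xe8 x4=0xdc  N=1 Z=0
after  2: x0=0x48 x1=0x34 x2=0xc8 x3=0xe8 x4=0xdc  N=0 Z=0
-- IRQ taken; context saved, return-PC = 3 --

SAVED = 0x48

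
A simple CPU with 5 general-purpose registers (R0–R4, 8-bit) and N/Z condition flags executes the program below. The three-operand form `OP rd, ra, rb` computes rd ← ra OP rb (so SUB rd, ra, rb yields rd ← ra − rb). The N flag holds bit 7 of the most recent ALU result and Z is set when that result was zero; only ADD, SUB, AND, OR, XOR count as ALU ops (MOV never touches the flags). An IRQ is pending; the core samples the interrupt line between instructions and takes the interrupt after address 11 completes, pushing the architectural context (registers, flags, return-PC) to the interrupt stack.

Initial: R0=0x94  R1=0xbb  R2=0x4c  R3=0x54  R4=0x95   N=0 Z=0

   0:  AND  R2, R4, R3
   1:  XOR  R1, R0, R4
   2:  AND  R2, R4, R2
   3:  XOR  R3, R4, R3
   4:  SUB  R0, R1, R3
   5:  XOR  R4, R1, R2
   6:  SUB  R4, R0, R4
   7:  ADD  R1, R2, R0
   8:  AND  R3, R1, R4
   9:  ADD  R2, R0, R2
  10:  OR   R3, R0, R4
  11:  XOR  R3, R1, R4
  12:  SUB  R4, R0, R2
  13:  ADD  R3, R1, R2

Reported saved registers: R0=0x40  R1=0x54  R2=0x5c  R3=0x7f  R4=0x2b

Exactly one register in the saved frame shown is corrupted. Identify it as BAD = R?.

after  0: R0=0x94 R1=0xbb R2=0x14 R3=0x54 R4=0x95  N=0 Z=0
after  1: R0=0x94 R1=0x01 R2=0x14 R3=0x54 R4=0x95  N=0 Z=0
after  2: R0=0x94 R1=0x01 R2=0x14 R3=0x54 R4=0x95  N=0 Z=0
after  3: R0=0x94 R1=0x01 R2=0x14 R3=0xc1 R4=0x95  N=1 Z=0
after  4: R0=0x40 R1=0x01 R2=0x14 R3=0xc1 R4=0x95  N=0 Z=0
after  5: R0=0x40 R1=0x01 R2=0x14 R3=0xc1 R4=0x15  N=0 Z=0
after  6: R0=0x40 R1=0x01 R2=0x14 R3=0xc1 R4=0x2b  N=0 Z=0
after  7: R0=0x40 R1=0x54 R2=0x14 R3=0xc1 R4=0x2b  N=0 Z=0
after  8: R0=0x40 R1=0x54 R2=0x14 R3=0x00 R4=0x2b  N=0 Z=1
after  9: R0=0x40 R1=0x54 R2=0x54 R3=0x00 R4=0x2b  N=0 Z=0
after 10: R0=0x40 R1=0x54 R2=0x54 R3=0x6b R4=0x2b  N=0 Z=0
after 11: R0=0x40 R1=0x54 R2=0x54 R3=0x7f R4=0x2b  N=0 Z=0
-- IRQ taken; context saved, return-PC = 12 --
mismatch: R2: reported 0x5c vs actual 0x54

BAD = R2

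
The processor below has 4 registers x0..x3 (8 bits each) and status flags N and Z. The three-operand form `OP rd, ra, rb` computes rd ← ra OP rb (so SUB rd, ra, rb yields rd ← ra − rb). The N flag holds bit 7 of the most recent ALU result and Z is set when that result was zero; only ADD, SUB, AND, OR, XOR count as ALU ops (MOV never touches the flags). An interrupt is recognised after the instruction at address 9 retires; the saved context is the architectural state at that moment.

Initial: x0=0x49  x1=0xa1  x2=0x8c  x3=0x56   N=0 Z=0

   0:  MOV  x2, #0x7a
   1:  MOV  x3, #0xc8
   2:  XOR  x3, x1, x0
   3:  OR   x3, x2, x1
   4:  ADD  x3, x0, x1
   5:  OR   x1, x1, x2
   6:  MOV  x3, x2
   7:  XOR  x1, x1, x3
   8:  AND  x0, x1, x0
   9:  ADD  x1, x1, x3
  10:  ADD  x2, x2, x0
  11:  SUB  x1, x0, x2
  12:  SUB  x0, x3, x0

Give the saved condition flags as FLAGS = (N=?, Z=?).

after  0: x0=0x49 x1=0xa1 x2=0x7a x3=0x56  N=0 Z=0
after  1: x0=0x49 x1=0xa1 x2=0x7a x3=0xc8  N=0 Z=0
after  2: x0=0x49 x1=0xa1 x2=0x7a x3=0xe8  N=1 Z=0
after  3: x0=0x49 x1=0xa1 x2=0x7a x3=0xfb  N=1 Z=0
after  4: x0=0x49 x1=0xa1 x2=0x7a x3=0xea  N=1 Z=0
after  5: x0=0x49 x1=0xfb x2=0x7a x3=0xea  N=1 Z=0
after  6: x0=0x49 x1=0xfb x2=0x7a x3=0x7a  N=1 Z=0
after  7: x0=0x49 x1=0x81 x2=0x7a x3=0x7a  N=1 Z=0
after  8: x0=0x01 x1=0x81 x2=0x7a x3=0x7a  N=0 Z=0
after  9: x0=0x01 x1=0xfb x2=0x7a x3=0x7a  N=1 Z=0
-- IRQ taken; context saved, return-PC = 10 --

FLAGS = (N=1, Z=0)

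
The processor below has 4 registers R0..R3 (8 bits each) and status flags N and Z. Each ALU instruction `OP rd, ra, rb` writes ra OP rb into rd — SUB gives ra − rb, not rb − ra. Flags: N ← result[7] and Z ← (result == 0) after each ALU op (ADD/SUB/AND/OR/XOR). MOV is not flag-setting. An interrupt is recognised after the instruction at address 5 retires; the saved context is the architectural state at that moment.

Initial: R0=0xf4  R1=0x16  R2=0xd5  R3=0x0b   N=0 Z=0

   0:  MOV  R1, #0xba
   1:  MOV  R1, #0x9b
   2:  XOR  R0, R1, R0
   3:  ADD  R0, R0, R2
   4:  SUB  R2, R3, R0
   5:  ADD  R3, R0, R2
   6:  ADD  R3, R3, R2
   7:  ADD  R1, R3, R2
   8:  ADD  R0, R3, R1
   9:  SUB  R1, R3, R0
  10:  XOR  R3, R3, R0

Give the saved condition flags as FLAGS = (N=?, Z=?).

FLAGS = (N=0, Z=0)

after  0: R0=0xf4 R1=0xba R2=0xd5 R3=0x0b  N=0 Z=0
after  1: R0=0xf4 R1=0x9b R2=0xd5 R3=0x0b  N=0 Z=0
after  2: R0=0x6f R1=0x9b R2=0xd5 R3=0x0b  N=0 Z=0
after  3: R0=0x44 R1=0x9b R2=0xd5 R3=0x0b  N=0 Z=0
after  4: R0=0x44 R1=0x9b R2=0xc7 R3=0x0b  N=1 Z=0
after  5: R0=0x44 R1=0x9b R2=0xc7 R3=0x0b  N=0 Z=0
-- IRQ taken; context saved, return-PC = 6 --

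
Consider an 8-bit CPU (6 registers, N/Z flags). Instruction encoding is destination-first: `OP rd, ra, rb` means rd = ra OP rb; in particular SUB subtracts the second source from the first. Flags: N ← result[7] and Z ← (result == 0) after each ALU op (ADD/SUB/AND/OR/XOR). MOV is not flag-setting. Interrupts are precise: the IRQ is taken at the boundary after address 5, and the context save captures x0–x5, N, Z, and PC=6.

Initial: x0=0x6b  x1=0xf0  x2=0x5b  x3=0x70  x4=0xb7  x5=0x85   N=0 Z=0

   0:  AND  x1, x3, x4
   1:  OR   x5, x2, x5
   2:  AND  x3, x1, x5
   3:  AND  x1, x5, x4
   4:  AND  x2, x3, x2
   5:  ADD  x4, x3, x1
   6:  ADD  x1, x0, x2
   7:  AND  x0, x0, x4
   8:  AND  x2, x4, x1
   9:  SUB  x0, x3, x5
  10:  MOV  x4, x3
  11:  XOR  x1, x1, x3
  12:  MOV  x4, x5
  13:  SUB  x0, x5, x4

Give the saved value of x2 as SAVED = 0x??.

after  0: x0=0x6b x1=0x30 x2=0x5b x3=0x70 x4=0xb7 x5=0x85  N=0 Z=0
after  1: x0=0x6b x1=0x30 x2=0x5b x3=0x70 x4=0xb7 x5=0xdf  N=1 Z=0
after  2: x0=0x6b x1=0x30 x2=0x5b x3=0x10 x4=0xb7 x5=0xdf  N=0 Z=0
after  3: x0=0x6b x1=0x97 x2=0x5b x3=0x10 x4=0xb7 x5=0xdf  N=1 Z=0
after  4: x0=0x6b x1=0x97 x2=0x10 x3=0x10 x4=0xb7 x5=0xdf  N=0 Z=0
after  5: x0=0x6b x1=0x97 x2=0x10 x3=0x10 x4=0xa7 x5=0xdf  N=1 Z=0
-- IRQ taken; context saved, return-PC = 6 --

SAVED = 0x10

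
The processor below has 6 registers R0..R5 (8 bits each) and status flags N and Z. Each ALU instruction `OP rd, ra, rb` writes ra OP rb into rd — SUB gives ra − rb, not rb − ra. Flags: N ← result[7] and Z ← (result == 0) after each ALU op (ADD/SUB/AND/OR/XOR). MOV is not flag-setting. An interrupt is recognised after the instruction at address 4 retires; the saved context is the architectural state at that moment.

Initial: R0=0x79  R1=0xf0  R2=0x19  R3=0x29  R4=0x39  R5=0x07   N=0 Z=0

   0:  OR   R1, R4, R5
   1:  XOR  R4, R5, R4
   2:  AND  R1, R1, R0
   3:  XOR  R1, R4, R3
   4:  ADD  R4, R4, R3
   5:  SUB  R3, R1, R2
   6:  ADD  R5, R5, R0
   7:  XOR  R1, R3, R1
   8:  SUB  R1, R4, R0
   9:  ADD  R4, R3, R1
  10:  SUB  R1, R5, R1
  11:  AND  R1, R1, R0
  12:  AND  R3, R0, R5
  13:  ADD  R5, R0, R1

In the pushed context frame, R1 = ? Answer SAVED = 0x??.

after  0: R0=0x79 R1=0x3f R2=0x19 R3=0x29 R4=0x39 R5=0x07  N=0 Z=0
after  1: R0=0x79 R1=0x3f R2=0x19 R3=0x29 R4=0x3e R5=0x07  N=0 Z=0
after  2: R0=0x79 R1=0x39 R2=0x19 R3=0x29 R4=0x3e R5=0x07  N=0 Z=0
after  3: R0=0x79 R1=0x17 R2=0x19 R3=0x29 R4=0x3e R5=0x07  N=0 Z=0
after  4: R0=0x79 R1=0x17 R2=0x19 R3=0x29 R4=0x67 R5=0x07  N=0 Z=0
-- IRQ taken; context saved, return-PC = 5 --

SAVED = 0x17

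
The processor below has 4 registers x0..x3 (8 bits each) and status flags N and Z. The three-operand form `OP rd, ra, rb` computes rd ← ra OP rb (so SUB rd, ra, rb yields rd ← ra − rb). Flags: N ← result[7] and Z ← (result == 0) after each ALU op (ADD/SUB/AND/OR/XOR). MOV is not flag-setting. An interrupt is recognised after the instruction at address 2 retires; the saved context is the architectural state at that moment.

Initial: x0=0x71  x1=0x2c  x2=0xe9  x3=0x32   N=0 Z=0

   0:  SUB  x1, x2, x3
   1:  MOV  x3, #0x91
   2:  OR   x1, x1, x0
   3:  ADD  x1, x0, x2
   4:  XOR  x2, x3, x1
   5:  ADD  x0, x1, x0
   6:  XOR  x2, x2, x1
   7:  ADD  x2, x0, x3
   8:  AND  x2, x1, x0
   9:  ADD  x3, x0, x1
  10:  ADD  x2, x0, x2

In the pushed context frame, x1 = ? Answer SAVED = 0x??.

SAVED = 0xf7

after  0: x0=0x71 x1=0xb7 x2=0xe9 x3=0x32  N=1 Z=0
after  1: x0=0x71 x1=0xb7 x2=0xe9 x3=0x91  N=1 Z=0
after  2: x0=0x71 x1=0xf7 x2=0xe9 x3=0x91  N=1 Z=0
-- IRQ taken; context saved, return-PC = 3 --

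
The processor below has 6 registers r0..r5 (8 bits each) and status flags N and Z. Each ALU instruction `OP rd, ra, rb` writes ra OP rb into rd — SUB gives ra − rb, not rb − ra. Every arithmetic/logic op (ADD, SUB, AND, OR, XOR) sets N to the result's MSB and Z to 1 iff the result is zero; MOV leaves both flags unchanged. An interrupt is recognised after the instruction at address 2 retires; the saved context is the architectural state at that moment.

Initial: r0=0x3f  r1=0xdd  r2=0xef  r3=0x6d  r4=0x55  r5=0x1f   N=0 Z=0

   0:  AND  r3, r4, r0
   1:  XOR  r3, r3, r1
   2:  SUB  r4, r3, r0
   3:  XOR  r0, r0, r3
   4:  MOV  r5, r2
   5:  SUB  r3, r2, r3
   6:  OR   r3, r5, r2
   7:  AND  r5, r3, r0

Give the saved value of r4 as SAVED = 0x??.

SAVED = 0x89

after  0: r0=0x3f r1=0xdd r2=0xef r3=0x15 r4=0x55 r5=0x1f  N=0 Z=0
after  1: r0=0x3f r1=0xdd r2=0xef r3=0xc8 r4=0x55 r5=0x1f  N=1 Z=0
after  2: r0=0x3f r1=0xdd r2=0xef r3=0xc8 r4=0x89 r5=0x1f  N=1 Z=0
-- IRQ taken; context saved, return-PC = 3 --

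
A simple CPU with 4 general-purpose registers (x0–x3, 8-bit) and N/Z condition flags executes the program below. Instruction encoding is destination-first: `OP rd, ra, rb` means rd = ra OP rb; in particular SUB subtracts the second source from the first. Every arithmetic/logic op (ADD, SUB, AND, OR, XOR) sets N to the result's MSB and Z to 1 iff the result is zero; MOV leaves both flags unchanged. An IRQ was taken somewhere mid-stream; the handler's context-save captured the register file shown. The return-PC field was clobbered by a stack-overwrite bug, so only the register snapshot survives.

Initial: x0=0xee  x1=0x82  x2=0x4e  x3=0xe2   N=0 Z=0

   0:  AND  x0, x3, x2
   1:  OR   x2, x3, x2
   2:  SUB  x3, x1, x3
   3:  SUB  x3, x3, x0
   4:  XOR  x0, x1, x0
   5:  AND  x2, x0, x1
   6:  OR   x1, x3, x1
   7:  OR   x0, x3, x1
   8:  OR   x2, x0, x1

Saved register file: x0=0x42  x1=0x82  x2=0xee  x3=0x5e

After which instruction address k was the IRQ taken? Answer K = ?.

K = 3

after  0: x0=0x42 x1=0x82 x2=0x4e x3=0xe2  N=0 Z=0
after  1: x0=0x42 x1=0x82 x2=0xee x3=0xe2  N=1 Z=0
after  2: x0=0x42 x1=0x82 x2=0xee x3=0xa0  N=1 Z=0
after  3: x0=0x42 x1=0x82 x2=0xee x3=0x5e  N=0 Z=0
-- IRQ taken; context saved, return-PC = 4 --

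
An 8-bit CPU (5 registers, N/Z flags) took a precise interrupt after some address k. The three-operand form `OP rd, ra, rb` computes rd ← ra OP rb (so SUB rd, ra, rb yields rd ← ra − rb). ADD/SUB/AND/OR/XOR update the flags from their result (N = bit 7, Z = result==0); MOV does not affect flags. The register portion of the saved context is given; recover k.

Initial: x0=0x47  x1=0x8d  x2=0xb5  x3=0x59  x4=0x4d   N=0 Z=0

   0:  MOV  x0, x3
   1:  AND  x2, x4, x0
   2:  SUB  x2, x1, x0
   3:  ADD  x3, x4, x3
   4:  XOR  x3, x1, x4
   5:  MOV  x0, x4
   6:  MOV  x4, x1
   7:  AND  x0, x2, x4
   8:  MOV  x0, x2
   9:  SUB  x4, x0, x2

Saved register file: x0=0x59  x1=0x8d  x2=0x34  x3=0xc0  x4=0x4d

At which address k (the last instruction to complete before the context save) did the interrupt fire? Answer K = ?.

K = 4

after  0: x0=0x59 x1=0x8d x2=0xb5 x3=0x59 x4=0x4d  N=0 Z=0
after  1: x0=0x59 x1=0x8d x2=0x49 x3=0x59 x4=0x4d  N=0 Z=0
after  2: x0=0x59 x1=0x8d x2=0x34 x3=0x59 x4=0x4d  N=0 Z=0
after  3: x0=0x59 x1=0x8d x2=0x34 x3=0xa6 x4=0x4d  N=1 Z=0
after  4: x0=0x59 x1=0x8d x2=0x34 x3=0xc0 x4=0x4d  N=1 Z=0
-- IRQ taken; context saved, return-PC = 5 --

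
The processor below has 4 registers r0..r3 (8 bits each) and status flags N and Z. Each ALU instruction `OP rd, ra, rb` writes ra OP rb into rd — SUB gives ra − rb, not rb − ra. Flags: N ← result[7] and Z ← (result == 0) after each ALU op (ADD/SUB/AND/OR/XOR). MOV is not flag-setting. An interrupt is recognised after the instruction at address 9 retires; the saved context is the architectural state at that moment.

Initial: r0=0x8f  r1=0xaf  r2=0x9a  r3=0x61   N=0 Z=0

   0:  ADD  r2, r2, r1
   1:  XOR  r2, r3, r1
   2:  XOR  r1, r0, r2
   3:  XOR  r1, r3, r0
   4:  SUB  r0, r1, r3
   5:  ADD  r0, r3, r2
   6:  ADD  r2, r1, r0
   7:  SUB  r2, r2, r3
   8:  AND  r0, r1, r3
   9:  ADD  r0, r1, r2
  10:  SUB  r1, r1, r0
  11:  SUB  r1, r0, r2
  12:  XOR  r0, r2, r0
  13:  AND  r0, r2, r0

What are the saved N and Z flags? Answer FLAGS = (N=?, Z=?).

after  0: r0=0x8f r1=0xaf r2=0x49 r3=0x61  N=0 Z=0
after  1: r0=0x8f r1=0xaf r2=0xce r3=0x61  N=1 Z=0
after  2: r0=0x8f r1=0x41 r2=0xce r3=0x61  N=0 Z=0
after  3: r0=0x8f r1=0xee r2=0xce r3=0x61  N=1 Z=0
after  4: r0=0x8d r1=0xee r2=0xce r3=0x61  N=1 Z=0
after  5: r0=0x2f r1=0xee r2=0xce r3=0x61  N=0 Z=0
after  6: r0=0x2f r1=0xee r2=0x1d r3=0x61  N=0 Z=0
after  7: r0=0x2f r1=0xee r2=0xbc r3=0x61  N=1 Z=0
after  8: r0=0x60 r1=0xee r2=0xbc r3=0x61  N=0 Z=0
after  9: r0=0xaa r1=0xee r2=0xbc r3=0x61  N=1 Z=0
-- IRQ taken; context saved, return-PC = 10 --

FLAGS = (N=1, Z=0)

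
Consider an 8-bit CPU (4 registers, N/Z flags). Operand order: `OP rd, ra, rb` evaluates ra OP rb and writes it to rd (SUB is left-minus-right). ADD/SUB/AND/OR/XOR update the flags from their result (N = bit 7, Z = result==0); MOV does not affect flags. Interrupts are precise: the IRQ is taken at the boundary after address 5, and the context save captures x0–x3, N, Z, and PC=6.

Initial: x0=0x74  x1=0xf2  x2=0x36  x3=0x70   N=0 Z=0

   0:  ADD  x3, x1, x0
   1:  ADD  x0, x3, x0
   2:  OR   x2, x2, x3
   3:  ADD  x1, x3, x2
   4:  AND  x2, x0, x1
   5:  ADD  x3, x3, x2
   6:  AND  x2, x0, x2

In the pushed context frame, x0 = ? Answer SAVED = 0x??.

SAVED = 0xda

after  0: x0=0x74 x1=0xf2 x2=0x36 x3=0x66  N=0 Z=0
after  1: x0=0xda x1=0xf2 x2=0x36 x3=0x66  N=1 Z=0
after  2: x0=0xda x1=0xf2 x2=0x76 x3=0x66  N=0 Z=0
after  3: x0=0xda x1=0xdc x2=0x76 x3=0x66  N=1 Z=0
after  4: x0=0xda x1=0xdc x2=0xd8 x3=0x66  N=1 Z=0
after  5: x0=0xda x1=0xdc x2=0xd8 x3=0x3e  N=0 Z=0
-- IRQ taken; context saved, return-PC = 6 --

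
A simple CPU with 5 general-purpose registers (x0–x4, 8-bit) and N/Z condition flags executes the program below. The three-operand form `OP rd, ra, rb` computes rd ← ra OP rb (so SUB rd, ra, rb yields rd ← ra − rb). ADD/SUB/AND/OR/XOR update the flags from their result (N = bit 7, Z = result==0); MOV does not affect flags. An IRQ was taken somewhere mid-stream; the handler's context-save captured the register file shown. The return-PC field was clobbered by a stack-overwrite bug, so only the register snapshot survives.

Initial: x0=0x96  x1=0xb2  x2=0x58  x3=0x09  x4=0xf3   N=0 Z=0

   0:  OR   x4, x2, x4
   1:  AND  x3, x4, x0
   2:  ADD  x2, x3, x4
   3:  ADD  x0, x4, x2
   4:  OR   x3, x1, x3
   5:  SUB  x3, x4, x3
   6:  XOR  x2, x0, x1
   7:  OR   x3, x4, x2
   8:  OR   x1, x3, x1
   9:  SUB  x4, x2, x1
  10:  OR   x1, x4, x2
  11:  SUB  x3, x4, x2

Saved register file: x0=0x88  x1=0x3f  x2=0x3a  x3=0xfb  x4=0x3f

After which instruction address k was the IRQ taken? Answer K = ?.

after  0: x0=0x96 x1=0xb2 x2=0x58 x3=0x09 x4=0xfb  N=1 Z=0
after  1: x0=0x96 x1=0xb2 x2=0x58 x3=0x92 x4=0xfb  N=1 Z=0
after  2: x0=0x96 x1=0xb2 x2=0x8d x3=0x92 x4=0xfb  N=1 Z=0
after  3: x0=0x88 x1=0xb2 x2=0x8d x3=0x92 x4=0xfb  N=1 Z=0
after  4: x0=0x88 x1=0xb2 x2=0x8d x3=0xb2 x4=0xfb  N=1 Z=0
after  5: x0=0x88 x1=0xb2 x2=0x8d x3=0x49 x4=0xfb  N=0 Z=0
after  6: x0=0x88 x1=0xb2 x2=0x3a x3=0x49 x4=0xfb  N=0 Z=0
after  7: x0=0x88 x1=0xb2 x2=0x3a x3=0xfb x4=0xfb  N=1 Z=0
after  8: x0=0x88 x1=0xfb x2=0x3a x3=0xfb x4=0xfb  N=1 Z=0
after  9: x0=0x88 x1=0xfb x2=0x3a x3=0xfb x4=0x3f  N=0 Z=0
after 10: x0=0x88 x1=0x3f x2=0x3a x3=0xfb x4=0x3f  N=0 Z=0
-- IRQ taken; context saved, return-PC = 11 --

K = 10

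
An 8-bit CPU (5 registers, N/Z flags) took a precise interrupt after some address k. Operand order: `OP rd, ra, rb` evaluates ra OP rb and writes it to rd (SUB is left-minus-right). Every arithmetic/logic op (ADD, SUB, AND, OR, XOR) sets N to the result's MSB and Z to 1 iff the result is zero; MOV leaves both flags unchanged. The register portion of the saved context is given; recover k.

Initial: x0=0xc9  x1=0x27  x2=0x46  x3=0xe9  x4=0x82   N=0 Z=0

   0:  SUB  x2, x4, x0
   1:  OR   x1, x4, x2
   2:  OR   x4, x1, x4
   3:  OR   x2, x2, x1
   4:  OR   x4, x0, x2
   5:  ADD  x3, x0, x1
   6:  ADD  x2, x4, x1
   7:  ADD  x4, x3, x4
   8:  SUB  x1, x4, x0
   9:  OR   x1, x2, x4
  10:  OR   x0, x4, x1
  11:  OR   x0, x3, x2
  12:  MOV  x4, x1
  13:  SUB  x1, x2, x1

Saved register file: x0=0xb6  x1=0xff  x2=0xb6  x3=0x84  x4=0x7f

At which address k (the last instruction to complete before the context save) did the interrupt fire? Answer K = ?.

after  0: x0=0xc9 x1=0x27 x2=0xb9 x3=0xe9 x4=0x82  N=1 Z=0
after  1: x0=0xc9 x1=0xbb x2=0xb9 x3=0xe9 x4=0x82  N=1 Z=0
after  2: x0=0xc9 x1=0xbb x2=0xb9 x3=0xe9 x4=0xbb  N=1 Z=0
after  3: x0=0xc9 x1=0xbb x2=0xbb x3=0xe9 x4=0xbb  N=1 Z=0
after  4: x0=0xc9 x1=0xbb x2=0xbb x3=0xe9 x4=0xfb  N=1 Z=0
after  5: x0=0xc9 x1=0xbb x2=0xbb x3=0x84 x4=0xfb  N=1 Z=0
after  6: x0=0xc9 x1=0xbb x2=0xb6 x3=0x84 x4=0xfb  N=1 Z=0
after  7: x0=0xc9 x1=0xbb x2=0xb6 x3=0x84 x4=0x7f  N=0 Z=0
after  8: x0=0xc9 x1=0xb6 x2=0xb6 x3=0x84 x4=0x7f  N=1 Z=0
after  9: x0=0xc9 x1=0xff x2=0xb6 x3=0x84 x4=0x7f  N=1 Z=0
after 10: x0=0xff x1=0xff x2=0xb6 x3=0x84 x4=0x7f  N=1 Z=0
after 11: x0=0xb6 x1=0xff x2=0xb6 x3=0x84 x4=0x7f  N=1 Z=0
-- IRQ taken; context saved, return-PC = 12 --

K = 11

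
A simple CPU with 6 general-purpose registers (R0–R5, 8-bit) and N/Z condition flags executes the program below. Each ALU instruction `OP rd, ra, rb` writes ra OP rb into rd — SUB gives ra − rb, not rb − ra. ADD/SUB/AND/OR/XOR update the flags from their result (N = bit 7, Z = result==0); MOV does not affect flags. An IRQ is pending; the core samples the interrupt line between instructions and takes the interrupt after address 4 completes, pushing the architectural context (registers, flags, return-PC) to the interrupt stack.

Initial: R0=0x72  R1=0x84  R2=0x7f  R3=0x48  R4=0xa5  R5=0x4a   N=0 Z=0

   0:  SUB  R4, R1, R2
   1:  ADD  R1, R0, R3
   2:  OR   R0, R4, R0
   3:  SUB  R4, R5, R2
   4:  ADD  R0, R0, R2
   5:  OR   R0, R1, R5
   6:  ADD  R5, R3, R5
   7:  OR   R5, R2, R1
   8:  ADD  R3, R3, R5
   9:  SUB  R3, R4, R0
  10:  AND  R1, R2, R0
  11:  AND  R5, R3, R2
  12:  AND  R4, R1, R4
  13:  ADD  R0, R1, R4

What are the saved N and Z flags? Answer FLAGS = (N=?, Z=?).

after  0: R0=0x72 R1=0x84 R2=0x7f R3=0x48 R4=0x05 R5=0x4a  N=0 Z=0
after  1: R0=0x72 R1=0xba R2=0x7f R3=0x48 R4=0x05 R5=0x4a  N=1 Z=0
after  2: R0=0x77 R1=0xba R2=0x7f R3=0x48 R4=0x05 R5=0x4a  N=0 Z=0
after  3: R0=0x77 R1=0xba R2=0x7f R3=0x48 R4=0xcb R5=0x4a  N=1 Z=0
after  4: R0=0xf6 R1=0xba R2=0x7f R3=0x48 R4=0xcb R5=0x4a  N=1 Z=0
-- IRQ taken; context saved, return-PC = 5 --

FLAGS = (N=1, Z=0)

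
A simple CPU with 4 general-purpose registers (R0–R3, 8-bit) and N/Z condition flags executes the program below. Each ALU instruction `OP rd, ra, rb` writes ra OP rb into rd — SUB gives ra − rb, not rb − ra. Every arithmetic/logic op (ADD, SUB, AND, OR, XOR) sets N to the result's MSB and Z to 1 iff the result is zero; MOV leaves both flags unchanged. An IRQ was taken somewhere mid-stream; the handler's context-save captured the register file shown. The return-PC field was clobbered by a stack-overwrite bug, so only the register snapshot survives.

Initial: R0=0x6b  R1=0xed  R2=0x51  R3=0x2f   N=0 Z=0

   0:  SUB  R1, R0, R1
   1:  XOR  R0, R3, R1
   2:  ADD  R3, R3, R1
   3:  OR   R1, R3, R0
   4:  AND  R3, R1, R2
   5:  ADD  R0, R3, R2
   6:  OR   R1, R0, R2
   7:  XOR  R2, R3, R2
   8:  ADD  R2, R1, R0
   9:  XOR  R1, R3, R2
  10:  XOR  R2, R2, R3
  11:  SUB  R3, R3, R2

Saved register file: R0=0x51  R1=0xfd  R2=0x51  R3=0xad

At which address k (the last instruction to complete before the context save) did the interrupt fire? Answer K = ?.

K = 3

after  0: R0=0x6b R1=0x7e R2=0x51 R3=0x2f  N=0 Z=0
after  1: R0=0x51 R1=0x7e R2=0x51 R3=0x2f  N=0 Z=0
after  2: R0=0x51 R1=0x7e R2=0x51 R3=0xad  N=1 Z=0
after  3: R0=0x51 R1=0xfd R2=0x51 R3=0xad  N=1 Z=0
-- IRQ taken; context saved, return-PC = 4 --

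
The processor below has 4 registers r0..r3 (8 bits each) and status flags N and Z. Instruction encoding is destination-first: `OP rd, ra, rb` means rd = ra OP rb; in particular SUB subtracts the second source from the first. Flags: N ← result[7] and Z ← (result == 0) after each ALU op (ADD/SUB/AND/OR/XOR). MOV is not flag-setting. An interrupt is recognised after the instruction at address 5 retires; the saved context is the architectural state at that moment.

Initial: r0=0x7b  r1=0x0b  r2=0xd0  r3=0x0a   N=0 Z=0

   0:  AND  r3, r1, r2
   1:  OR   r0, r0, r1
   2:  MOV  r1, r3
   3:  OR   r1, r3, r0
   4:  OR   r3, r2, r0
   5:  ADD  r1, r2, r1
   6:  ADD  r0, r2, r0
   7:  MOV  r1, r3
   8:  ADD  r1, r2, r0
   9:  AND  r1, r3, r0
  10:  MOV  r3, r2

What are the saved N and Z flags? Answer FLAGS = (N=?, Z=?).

after  0: r0=0x7b r1=0x0b r2=0xd0 r3=0x00  N=0 Z=1
after  1: r0=0x7b r1=0x0b r2=0xd0 r3=0x00  N=0 Z=0
after  2: r0=0x7b r1=0x00 r2=0xd0 r3=0x00  N=0 Z=0
after  3: r0=0x7b r1=0x7b r2=0xd0 r3=0x00  N=0 Z=0
after  4: r0=0x7b r1=0x7b r2=0xd0 r3=0xfb  N=1 Z=0
after  5: r0=0x7b r1=0x4b r2=0xd0 r3=0xfb  N=0 Z=0
-- IRQ taken; context saved, return-PC = 6 --

FLAGS = (N=0, Z=0)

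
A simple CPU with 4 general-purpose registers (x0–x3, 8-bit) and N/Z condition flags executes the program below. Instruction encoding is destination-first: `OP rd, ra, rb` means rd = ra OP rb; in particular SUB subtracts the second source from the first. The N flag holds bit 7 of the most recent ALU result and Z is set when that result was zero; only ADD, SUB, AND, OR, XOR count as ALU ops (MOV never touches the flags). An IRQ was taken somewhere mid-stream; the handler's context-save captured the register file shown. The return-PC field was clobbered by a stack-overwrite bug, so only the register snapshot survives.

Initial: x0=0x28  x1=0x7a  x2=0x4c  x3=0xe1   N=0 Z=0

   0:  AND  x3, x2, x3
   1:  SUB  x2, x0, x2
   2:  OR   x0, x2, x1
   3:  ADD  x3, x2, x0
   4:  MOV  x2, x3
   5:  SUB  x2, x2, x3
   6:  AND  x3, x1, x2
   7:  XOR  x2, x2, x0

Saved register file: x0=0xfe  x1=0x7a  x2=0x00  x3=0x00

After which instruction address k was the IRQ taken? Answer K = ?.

after  0: x0=0x28 x1=0x7a x2=0x4c x3=0x40  N=0 Z=0
after  1: x0=0x28 x1=0x7a x2=0xdc x3=0x40  N=1 Z=0
after  2: x0=0xfe x1=0x7a x2=0xdc x3=0x40  N=1 Z=0
after  3: x0=0xfe x1=0x7a x2=0xdc x3=0xda  N=1 Z=0
after  4: x0=0xfe x1=0x7a x2=0xda x3=0xda  N=1 Z=0
after  5: x0=0xfe x1=0x7a x2=0x00 x3=0xda  N=0 Z=1
after  6: x0=0xfe x1=0x7a x2=0x00 x3=0x00  N=0 Z=1
-- IRQ taken; context saved, return-PC = 7 --

K = 6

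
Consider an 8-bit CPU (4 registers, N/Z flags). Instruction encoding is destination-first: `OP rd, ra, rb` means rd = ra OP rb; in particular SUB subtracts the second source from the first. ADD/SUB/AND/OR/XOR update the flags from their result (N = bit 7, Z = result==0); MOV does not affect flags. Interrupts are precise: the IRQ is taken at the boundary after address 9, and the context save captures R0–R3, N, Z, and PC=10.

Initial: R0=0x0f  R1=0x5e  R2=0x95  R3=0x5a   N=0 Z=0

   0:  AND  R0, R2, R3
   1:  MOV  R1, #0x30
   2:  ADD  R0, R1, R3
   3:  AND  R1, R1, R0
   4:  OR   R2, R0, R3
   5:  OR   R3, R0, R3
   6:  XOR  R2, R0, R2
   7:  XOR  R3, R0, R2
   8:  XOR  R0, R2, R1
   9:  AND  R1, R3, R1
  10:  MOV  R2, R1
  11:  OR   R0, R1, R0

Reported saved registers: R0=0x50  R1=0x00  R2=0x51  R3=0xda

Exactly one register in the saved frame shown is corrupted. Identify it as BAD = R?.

after  0: R0=0x10 R1=0x5e R2=0x95 R3=0x5a  N=0 Z=0
after  1: R0=0x10 R1=0x30 R2=0x95 R3=0x5a  N=0 Z=0
after  2: R0=0x8a R1=0x30 R2=0x95 R3=0x5a  N=1 Z=0
after  3: R0=0x8a R1=0x00 R2=0x95 R3=0x5a  N=0 Z=1
after  4: R0=0x8a R1=0x00 R2=0xda R3=0x5a  N=1 Z=0
after  5: R0=0x8a R1=0x00 R2=0xda R3=0xda  N=1 Z=0
after  6: R0=0x8a R1=0x00 R2=0x50 R3=0xda  N=0 Z=0
after  7: R0=0x8a R1=0x00 R2=0x50 R3=0xda  N=1 Z=0
after  8: R0=0x50 R1=0x00 R2=0x50 R3=0xda  N=0 Z=0
after  9: R0=0x50 R1=0x00 R2=0x50 R3=0xda  N=0 Z=1
-- IRQ taken; context saved, return-PC = 10 --
mismatch: R2: reported 0x51 vs actual 0x50

BAD = R2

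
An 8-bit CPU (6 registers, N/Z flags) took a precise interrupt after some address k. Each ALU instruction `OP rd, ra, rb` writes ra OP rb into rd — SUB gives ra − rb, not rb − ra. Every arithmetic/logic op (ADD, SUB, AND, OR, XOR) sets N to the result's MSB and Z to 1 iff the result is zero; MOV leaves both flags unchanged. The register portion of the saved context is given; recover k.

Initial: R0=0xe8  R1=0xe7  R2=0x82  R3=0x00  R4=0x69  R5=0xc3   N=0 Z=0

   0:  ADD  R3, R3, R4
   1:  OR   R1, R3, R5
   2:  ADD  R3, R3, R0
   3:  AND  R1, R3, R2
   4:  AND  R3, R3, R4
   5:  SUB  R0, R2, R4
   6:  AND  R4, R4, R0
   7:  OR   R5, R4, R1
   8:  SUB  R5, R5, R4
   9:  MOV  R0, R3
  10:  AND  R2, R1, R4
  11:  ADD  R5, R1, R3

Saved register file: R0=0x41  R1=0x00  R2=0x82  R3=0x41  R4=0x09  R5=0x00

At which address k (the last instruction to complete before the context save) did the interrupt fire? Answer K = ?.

after  0: R0=0xe8 R1=0xe7 R2=0x82 R3=0x69 R4=0x69 R5=0xc3  N=0 Z=0
after  1: R0=0xe8 R1=0xeb R2=0x82 R3=0x69 R4=0x69 R5=0xc3  N=1 Z=0
after  2: R0=0xe8 R1=0xeb R2=0x82 R3=0x51 R4=0x69 R5=0xc3  N=0 Z=0
after  3: R0=0xe8 R1=0x00 R2=0x82 R3=0x51 R4=0x69 R5=0xc3  N=0 Z=1
after  4: R0=0xe8 R1=0x00 R2=0x82 R3=0x41 R4=0x69 R5=0xc3  N=0 Z=0
after  5: R0=0x19 R1=0x00 R2=0x82 R3=0x41 R4=0x69 R5=0xc3  N=0 Z=0
after  6: R0=0x19 R1=0x00 R2=0x82 R3=0x41 R4=0x09 R5=0xc3  N=0 Z=0
after  7: R0=0x19 R1=0x00 R2=0x82 R3=0x41 R4=0x09 R5=0x09  N=0 Z=0
after  8: R0=0x19 R1=0x00 R2=0x82 R3=0x41 R4=0x09 R5=0x00  N=0 Z=1
after  9: R0=0x41 R1=0x00 R2=0x82 R3=0x41 R4=0x09 R5=0x00  N=0 Z=1
-- IRQ taken; context saved, return-PC = 10 --

K = 9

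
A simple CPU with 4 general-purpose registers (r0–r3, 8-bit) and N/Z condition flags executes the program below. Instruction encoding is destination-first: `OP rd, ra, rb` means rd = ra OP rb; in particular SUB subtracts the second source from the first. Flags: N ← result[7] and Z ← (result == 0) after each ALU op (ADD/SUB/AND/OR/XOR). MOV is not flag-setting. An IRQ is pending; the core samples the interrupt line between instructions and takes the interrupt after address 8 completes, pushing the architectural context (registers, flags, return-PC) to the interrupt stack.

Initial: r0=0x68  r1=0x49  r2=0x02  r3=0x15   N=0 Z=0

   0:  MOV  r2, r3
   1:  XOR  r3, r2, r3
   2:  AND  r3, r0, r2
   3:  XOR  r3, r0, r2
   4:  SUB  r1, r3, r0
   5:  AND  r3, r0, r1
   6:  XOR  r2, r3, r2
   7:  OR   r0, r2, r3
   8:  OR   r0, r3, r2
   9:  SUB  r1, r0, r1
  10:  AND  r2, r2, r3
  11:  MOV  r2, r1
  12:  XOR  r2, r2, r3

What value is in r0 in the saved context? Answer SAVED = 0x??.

SAVED = 0x15

after  0: r0=0x68 r1=0x49 r2=0x15 r3=0x15  N=0 Z=0
after  1: r0=0x68 r1=0x49 r2=0x15 r3=0x00  N=0 Z=1
after  2: r0=0x68 r1=0x49 r2=0x15 r3=0x00  N=0 Z=1
after  3: r0=0x68 r1=0x49 r2=0x15 r3=0x7d  N=0 Z=0
after  4: r0=0x68 r1=0x15 r2=0x15 r3=0x7d  N=0 Z=0
after  5: r0=0x68 r1=0x15 r2=0x15 r3=0x00  N=0 Z=1
after  6: r0=0x68 r1=0x15 r2=0x15 r3=0x00  N=0 Z=0
after  7: r0=0x15 r1=0x15 r2=0x15 r3=0x00  N=0 Z=0
after  8: r0=0x15 r1=0x15 r2=0x15 r3=0x00  N=0 Z=0
-- IRQ taken; context saved, return-PC = 9 --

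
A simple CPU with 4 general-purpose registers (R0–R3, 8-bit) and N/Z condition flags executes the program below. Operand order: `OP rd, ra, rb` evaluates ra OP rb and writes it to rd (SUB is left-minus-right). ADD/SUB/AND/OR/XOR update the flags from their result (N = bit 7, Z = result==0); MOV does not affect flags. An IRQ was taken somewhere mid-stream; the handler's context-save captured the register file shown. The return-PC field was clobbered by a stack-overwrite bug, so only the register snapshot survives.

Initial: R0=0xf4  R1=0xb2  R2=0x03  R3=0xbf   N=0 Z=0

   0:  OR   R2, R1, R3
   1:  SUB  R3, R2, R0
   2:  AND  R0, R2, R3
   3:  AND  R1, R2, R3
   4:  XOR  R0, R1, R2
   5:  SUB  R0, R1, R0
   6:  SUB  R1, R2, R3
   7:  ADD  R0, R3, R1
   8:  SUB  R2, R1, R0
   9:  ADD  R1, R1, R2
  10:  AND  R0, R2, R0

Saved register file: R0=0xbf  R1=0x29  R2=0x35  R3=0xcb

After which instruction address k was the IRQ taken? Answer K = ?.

after  0: R0=0xf4 R1=0xb2 R2=0xbf R3=0xbf  N=1 Z=0
after  1: R0=0xf4 R1=0xb2 R2=0xbf R3=0xcb  N=1 Z=0
after  2: R0=0x8b R1=0xb2 R2=0xbf R3=0xcb  N=1 Z=0
after  3: R0=0x8b R1=0x8b R2=0xbf R3=0xcb  N=1 Z=0
after  4: R0=0x34 R1=0x8b R2=0xbf R3=0xcb  N=0 Z=0
after  5: R0=0x57 R1=0x8b R2=0xbf R3=0xcb  N=0 Z=0
after  6: R0=0x57 R1=0xf4 R2=0xbf R3=0xcb  N=1 Z=0
after  7: R0=0xbf R1=0xf4 R2=0xbf R3=0xcb  N=1 Z=0
after  8: R0=0xbf R1=0xf4 R2=0x35 R3=0xcb  N=0 Z=0
after  9: R0=0xbf R1=0x29 R2=0x35 R3=0xcb  N=0 Z=0
-- IRQ taken; context saved, return-PC = 10 --

K = 9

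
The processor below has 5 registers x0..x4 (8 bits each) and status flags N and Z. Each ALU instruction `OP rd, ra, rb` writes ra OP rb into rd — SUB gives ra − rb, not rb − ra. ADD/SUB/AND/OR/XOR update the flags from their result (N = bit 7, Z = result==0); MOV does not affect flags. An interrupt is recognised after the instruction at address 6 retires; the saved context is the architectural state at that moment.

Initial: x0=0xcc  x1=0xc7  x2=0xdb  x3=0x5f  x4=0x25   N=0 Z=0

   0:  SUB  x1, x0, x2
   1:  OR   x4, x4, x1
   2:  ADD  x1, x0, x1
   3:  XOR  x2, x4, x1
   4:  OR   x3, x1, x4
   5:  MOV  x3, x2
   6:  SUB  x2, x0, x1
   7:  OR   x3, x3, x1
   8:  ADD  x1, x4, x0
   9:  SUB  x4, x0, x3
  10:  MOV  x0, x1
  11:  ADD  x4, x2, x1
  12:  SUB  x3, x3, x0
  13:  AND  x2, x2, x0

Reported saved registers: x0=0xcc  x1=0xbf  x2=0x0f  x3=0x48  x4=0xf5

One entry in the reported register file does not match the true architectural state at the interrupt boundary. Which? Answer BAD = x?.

after  0: x0=0xcc x1=0xf1 x2=0xdb x3=0x5f x4=0x25  N=1 Z=0
after  1: x0=0xcc x1=0xf1 x2=0xdb x3=0x5f x4=0xf5  N=1 Z=0
after  2: x0=0xcc x1=0xbd x2=0xdb x3=0x5f x4=0xf5  N=1 Z=0
after  3: x0=0xcc x1=0xbd x2=0x48 x3=0x5f x4=0xf5  N=0 Z=0
after  4: x0=0xcc x1=0xbd x2=0x48 x3=0xfd x4=0xf5  N=1 Z=0
after  5: x0=0xcc x1=0xbd x2=0x48 x3=0x48 x4=0xf5  N=1 Z=0
after  6: x0=0xcc x1=0xbd x2=0x0f x3=0x48 x4=0xf5  N=0 Z=0
-- IRQ taken; context saved, return-PC = 7 --
mismatch: x1: reported 0xbf vs actual 0xbd

BAD = x1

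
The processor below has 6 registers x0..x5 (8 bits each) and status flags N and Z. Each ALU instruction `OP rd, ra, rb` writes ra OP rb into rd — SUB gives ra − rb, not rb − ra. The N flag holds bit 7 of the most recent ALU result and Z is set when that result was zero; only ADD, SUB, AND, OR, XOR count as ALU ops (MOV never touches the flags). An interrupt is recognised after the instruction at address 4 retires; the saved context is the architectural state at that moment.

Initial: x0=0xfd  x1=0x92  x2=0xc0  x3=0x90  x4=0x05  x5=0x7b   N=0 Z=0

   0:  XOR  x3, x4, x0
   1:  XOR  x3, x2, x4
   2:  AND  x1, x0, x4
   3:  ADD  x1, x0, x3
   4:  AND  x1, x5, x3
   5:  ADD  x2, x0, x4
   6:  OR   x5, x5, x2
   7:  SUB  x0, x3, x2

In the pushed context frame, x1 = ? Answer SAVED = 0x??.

after  0: x0=0xfd x1=0x92 x2=0xc0 x3=0xf8 x4=0x05 x5=0x7b  N=1 Z=0
after  1: x0=0xfd x1=0x92 x2=0xc0 x3=0xc5 x4=0x05 x5=0x7b  N=1 Z=0
after  2: x0=0xfd x1=0x05 x2=0xc0 x3=0xc5 x4=0x05 x5=0x7b  N=0 Z=0
after  3: x0=0xfd x1=0xc2 x2=0xc0 x3=0xc5 x4=0x05 x5=0x7b  N=1 Z=0
after  4: x0=0xfd x1=0x41 x2=0xc0 x3=0xc5 x4=0x05 x5=0x7b  N=0 Z=0
-- IRQ taken; context saved, return-PC = 5 --

SAVED = 0x41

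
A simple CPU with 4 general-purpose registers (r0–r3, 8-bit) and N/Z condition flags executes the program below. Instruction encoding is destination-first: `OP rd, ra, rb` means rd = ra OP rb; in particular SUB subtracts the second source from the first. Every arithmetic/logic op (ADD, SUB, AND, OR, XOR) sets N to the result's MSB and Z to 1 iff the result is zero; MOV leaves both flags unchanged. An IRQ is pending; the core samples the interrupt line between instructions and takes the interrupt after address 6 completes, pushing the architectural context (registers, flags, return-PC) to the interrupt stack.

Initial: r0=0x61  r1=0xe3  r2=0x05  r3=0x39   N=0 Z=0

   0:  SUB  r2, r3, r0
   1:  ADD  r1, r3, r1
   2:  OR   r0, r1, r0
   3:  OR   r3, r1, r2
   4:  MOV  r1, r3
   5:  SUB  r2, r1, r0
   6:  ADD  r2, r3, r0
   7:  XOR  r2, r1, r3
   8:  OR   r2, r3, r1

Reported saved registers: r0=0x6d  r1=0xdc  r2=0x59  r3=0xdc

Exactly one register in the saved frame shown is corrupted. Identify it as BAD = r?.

BAD = r0

after  0: r0=0x61 r1=0xe3 r2=0xd8 r3=0x39  N=1 Z=0
after  1: r0=0x61 r1=0x1c r2=0xd8 r3=0x39  N=0 Z=0
after  2: r0=0x7d r1=0x1c r2=0xd8 r3=0x39  N=0 Z=0
after  3: r0=0x7d r1=0x1c r2=0xd8 r3=0xdc  N=1 Z=0
after  4: r0=0x7d r1=0xdc r2=0xd8 r3=0xdc  N=1 Z=0
after  5: r0=0x7d r1=0xdc r2=0x5f r3=0xdc  N=0 Z=0
after  6: r0=0x7d r1=0xdc r2=0x59 r3=0xdc  N=0 Z=0
-- IRQ taken; context saved, return-PC = 7 --
mismatch: r0: reported 0x6d vs actual 0x7d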